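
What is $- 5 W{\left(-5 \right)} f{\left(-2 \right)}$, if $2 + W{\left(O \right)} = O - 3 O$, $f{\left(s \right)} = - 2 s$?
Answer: $-160$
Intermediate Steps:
$W{\left(O \right)} = -2 - 2 O$ ($W{\left(O \right)} = -2 + \left(O - 3 O\right) = -2 - 2 O$)
$- 5 W{\left(-5 \right)} f{\left(-2 \right)} = - 5 \left(-2 - -10\right) \left(\left(-2\right) \left(-2\right)\right) = - 5 \left(-2 + 10\right) 4 = \left(-5\right) 8 \cdot 4 = \left(-40\right) 4 = -160$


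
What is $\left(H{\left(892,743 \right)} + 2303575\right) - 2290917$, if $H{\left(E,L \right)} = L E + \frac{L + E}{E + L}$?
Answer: $675415$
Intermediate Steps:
$H{\left(E,L \right)} = 1 + E L$ ($H{\left(E,L \right)} = E L + \frac{E + L}{E + L} = E L + 1 = 1 + E L$)
$\left(H{\left(892,743 \right)} + 2303575\right) - 2290917 = \left(\left(1 + 892 \cdot 743\right) + 2303575\right) - 2290917 = \left(\left(1 + 662756\right) + 2303575\right) - 2290917 = \left(662757 + 2303575\right) - 2290917 = 2966332 - 2290917 = 675415$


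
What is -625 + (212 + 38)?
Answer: -375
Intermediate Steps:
-625 + (212 + 38) = -625 + 250 = -375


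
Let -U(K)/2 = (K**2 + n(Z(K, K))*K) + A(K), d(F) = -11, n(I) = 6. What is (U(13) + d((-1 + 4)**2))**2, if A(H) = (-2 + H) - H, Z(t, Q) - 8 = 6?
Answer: 251001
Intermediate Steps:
Z(t, Q) = 14 (Z(t, Q) = 8 + 6 = 14)
A(H) = -2
U(K) = 4 - 12*K - 2*K**2 (U(K) = -2*((K**2 + 6*K) - 2) = -2*(-2 + K**2 + 6*K) = 4 - 12*K - 2*K**2)
(U(13) + d((-1 + 4)**2))**2 = ((4 - 12*13 - 2*13**2) - 11)**2 = ((4 - 156 - 2*169) - 11)**2 = ((4 - 156 - 338) - 11)**2 = (-490 - 11)**2 = (-501)**2 = 251001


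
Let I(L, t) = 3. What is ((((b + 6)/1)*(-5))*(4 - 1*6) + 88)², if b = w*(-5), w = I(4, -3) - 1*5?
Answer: 61504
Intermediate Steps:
w = -2 (w = 3 - 1*5 = 3 - 5 = -2)
b = 10 (b = -2*(-5) = 10)
((((b + 6)/1)*(-5))*(4 - 1*6) + 88)² = ((((10 + 6)/1)*(-5))*(4 - 1*6) + 88)² = (((16*1)*(-5))*(4 - 6) + 88)² = ((16*(-5))*(-2) + 88)² = (-80*(-2) + 88)² = (160 + 88)² = 248² = 61504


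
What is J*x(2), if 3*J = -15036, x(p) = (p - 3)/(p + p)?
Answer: 1253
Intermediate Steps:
x(p) = (-3 + p)/(2*p) (x(p) = (-3 + p)/((2*p)) = (-3 + p)*(1/(2*p)) = (-3 + p)/(2*p))
J = -5012 (J = (⅓)*(-15036) = -5012)
J*x(2) = -2506*(-3 + 2)/2 = -2506*(-1)/2 = -5012*(-¼) = 1253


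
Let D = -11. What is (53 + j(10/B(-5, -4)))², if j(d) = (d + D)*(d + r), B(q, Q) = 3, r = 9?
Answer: 139876/81 ≈ 1726.9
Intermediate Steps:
j(d) = (-11 + d)*(9 + d) (j(d) = (d - 11)*(d + 9) = (-11 + d)*(9 + d))
(53 + j(10/B(-5, -4)))² = (53 + (-99 + (10/3)² - 20/3))² = (53 + (-99 + (10*(⅓))² - 20/3))² = (53 + (-99 + (10/3)² - 2*10/3))² = (53 + (-99 + 100/9 - 20/3))² = (53 - 851/9)² = (-374/9)² = 139876/81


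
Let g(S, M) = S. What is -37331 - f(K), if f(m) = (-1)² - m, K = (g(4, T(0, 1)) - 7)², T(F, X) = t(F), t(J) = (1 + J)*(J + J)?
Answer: -37323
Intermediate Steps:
t(J) = 2*J*(1 + J) (t(J) = (1 + J)*(2*J) = 2*J*(1 + J))
T(F, X) = 2*F*(1 + F)
K = 9 (K = (4 - 7)² = (-3)² = 9)
f(m) = 1 - m
-37331 - f(K) = -37331 - (1 - 1*9) = -37331 - (1 - 9) = -37331 - 1*(-8) = -37331 + 8 = -37323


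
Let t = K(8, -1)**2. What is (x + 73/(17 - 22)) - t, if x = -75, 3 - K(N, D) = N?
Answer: -573/5 ≈ -114.60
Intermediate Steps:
K(N, D) = 3 - N
t = 25 (t = (3 - 1*8)**2 = (3 - 8)**2 = (-5)**2 = 25)
(x + 73/(17 - 22)) - t = (-75 + 73/(17 - 22)) - 1*25 = (-75 + 73/(-5)) - 25 = (-75 - 1/5*73) - 25 = (-75 - 73/5) - 25 = -448/5 - 25 = -573/5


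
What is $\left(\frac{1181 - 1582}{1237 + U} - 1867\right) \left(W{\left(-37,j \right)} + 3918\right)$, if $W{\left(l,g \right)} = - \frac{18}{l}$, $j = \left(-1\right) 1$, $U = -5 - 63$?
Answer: $- \frac{45212721888}{6179} \approx -7.3172 \cdot 10^{6}$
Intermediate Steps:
$U = -68$ ($U = -5 - 63 = -68$)
$j = -1$
$\left(\frac{1181 - 1582}{1237 + U} - 1867\right) \left(W{\left(-37,j \right)} + 3918\right) = \left(\frac{1181 - 1582}{1237 - 68} - 1867\right) \left(- \frac{18}{-37} + 3918\right) = \left(- \frac{401}{1169} - 1867\right) \left(\left(-18\right) \left(- \frac{1}{37}\right) + 3918\right) = \left(\left(-401\right) \frac{1}{1169} - 1867\right) \left(\frac{18}{37} + 3918\right) = \left(- \frac{401}{1169} - 1867\right) \frac{144984}{37} = \left(- \frac{2182924}{1169}\right) \frac{144984}{37} = - \frac{45212721888}{6179}$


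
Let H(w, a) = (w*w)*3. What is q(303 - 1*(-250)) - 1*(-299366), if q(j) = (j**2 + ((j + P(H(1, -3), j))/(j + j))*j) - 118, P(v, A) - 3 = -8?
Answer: 605331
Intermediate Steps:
H(w, a) = 3*w**2 (H(w, a) = w**2*3 = 3*w**2)
P(v, A) = -5 (P(v, A) = 3 - 8 = -5)
q(j) = -241/2 + j**2 + j/2 (q(j) = (j**2 + ((j - 5)/(j + j))*j) - 118 = (j**2 + ((-5 + j)/((2*j)))*j) - 118 = (j**2 + ((-5 + j)*(1/(2*j)))*j) - 118 = (j**2 + ((-5 + j)/(2*j))*j) - 118 = (j**2 + (-5/2 + j/2)) - 118 = (-5/2 + j**2 + j/2) - 118 = -241/2 + j**2 + j/2)
q(303 - 1*(-250)) - 1*(-299366) = (-241/2 + (303 - 1*(-250))**2 + (303 - 1*(-250))/2) - 1*(-299366) = (-241/2 + (303 + 250)**2 + (303 + 250)/2) + 299366 = (-241/2 + 553**2 + (1/2)*553) + 299366 = (-241/2 + 305809 + 553/2) + 299366 = 305965 + 299366 = 605331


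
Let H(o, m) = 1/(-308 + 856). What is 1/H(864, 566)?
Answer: 548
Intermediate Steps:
H(o, m) = 1/548
1/H(864, 566) = 1/(1/548) = 548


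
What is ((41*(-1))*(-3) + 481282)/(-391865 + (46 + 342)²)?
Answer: -481405/241321 ≈ -1.9949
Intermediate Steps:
((41*(-1))*(-3) + 481282)/(-391865 + (46 + 342)²) = (-41*(-3) + 481282)/(-391865 + 388²) = (123 + 481282)/(-391865 + 150544) = 481405/(-241321) = 481405*(-1/241321) = -481405/241321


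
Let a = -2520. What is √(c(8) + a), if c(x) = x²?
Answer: 2*I*√614 ≈ 49.558*I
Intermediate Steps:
√(c(8) + a) = √(8² - 2520) = √(64 - 2520) = √(-2456) = 2*I*√614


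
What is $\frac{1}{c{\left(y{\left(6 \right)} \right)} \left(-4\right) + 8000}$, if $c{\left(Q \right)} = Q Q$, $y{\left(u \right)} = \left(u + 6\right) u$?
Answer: $- \frac{1}{12736} \approx -7.8518 \cdot 10^{-5}$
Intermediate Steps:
$y{\left(u \right)} = u \left(6 + u\right)$ ($y{\left(u \right)} = \left(6 + u\right) u = u \left(6 + u\right)$)
$c{\left(Q \right)} = Q^{2}$
$\frac{1}{c{\left(y{\left(6 \right)} \right)} \left(-4\right) + 8000} = \frac{1}{\left(6 \left(6 + 6\right)\right)^{2} \left(-4\right) + 8000} = \frac{1}{\left(6 \cdot 12\right)^{2} \left(-4\right) + 8000} = \frac{1}{72^{2} \left(-4\right) + 8000} = \frac{1}{5184 \left(-4\right) + 8000} = \frac{1}{-20736 + 8000} = \frac{1}{-12736} = - \frac{1}{12736}$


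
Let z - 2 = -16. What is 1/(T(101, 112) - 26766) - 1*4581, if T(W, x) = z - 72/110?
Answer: -6747519871/1472936 ≈ -4581.0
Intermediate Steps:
z = -14 (z = 2 - 16 = -14)
T(W, x) = -806/55 (T(W, x) = -14 - 72/110 = -14 - 72*1/110 = -14 - 36/55 = -806/55)
1/(T(101, 112) - 26766) - 1*4581 = 1/(-806/55 - 26766) - 1*4581 = 1/(-1472936/55) - 4581 = -55/1472936 - 4581 = -6747519871/1472936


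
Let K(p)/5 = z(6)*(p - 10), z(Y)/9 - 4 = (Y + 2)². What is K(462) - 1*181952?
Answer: 1201168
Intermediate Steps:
z(Y) = 36 + 9*(2 + Y)² (z(Y) = 36 + 9*(Y + 2)² = 36 + 9*(2 + Y)²)
K(p) = -30600 + 3060*p (K(p) = 5*((36 + 9*(2 + 6)²)*(p - 10)) = 5*((36 + 9*8²)*(-10 + p)) = 5*((36 + 9*64)*(-10 + p)) = 5*((36 + 576)*(-10 + p)) = 5*(612*(-10 + p)) = 5*(-6120 + 612*p) = -30600 + 3060*p)
K(462) - 1*181952 = (-30600 + 3060*462) - 1*181952 = (-30600 + 1413720) - 181952 = 1383120 - 181952 = 1201168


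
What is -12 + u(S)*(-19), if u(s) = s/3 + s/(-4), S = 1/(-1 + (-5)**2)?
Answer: -3475/288 ≈ -12.066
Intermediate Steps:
S = 1/24 (S = 1/(-1 + 25) = 1/24 ≈ 0.041667)
u(s) = s/12 (u(s) = s*(1/3) + s*(-1/4) = s/3 - s/4 = s/12)
-12 + u(S)*(-19) = -12 + ((1/12)*(1/24))*(-19) = -12 + (1/288)*(-19) = -12 - 19/288 = -3475/288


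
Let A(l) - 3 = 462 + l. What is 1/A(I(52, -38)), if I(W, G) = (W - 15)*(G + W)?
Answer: 1/983 ≈ 0.0010173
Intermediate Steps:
I(W, G) = (-15 + W)*(G + W)
A(l) = 465 + l (A(l) = 3 + (462 + l) = 465 + l)
1/A(I(52, -38)) = 1/(465 + (52**2 - 15*(-38) - 15*52 - 38*52)) = 1/(465 + (2704 + 570 - 780 - 1976)) = 1/(465 + 518) = 1/983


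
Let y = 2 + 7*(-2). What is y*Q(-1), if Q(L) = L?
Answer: 12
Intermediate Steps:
y = -12 (y = 2 - 14 = -12)
y*Q(-1) = -12*(-1) = 12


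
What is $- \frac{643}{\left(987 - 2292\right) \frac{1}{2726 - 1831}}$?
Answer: $\frac{115097}{261} \approx 440.98$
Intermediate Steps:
$- \frac{643}{\left(987 - 2292\right) \frac{1}{2726 - 1831}} = - \frac{643}{\left(-1305\right) \frac{1}{895}} = - \frac{643}{- \frac{261}{179}} = \left(-643\right) \left(- \frac{179}{261}\right) = \frac{115097}{261}$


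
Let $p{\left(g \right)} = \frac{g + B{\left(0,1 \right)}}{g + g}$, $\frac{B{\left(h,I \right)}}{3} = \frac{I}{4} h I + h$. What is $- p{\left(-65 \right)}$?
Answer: $- \frac{1}{2} \approx -0.5$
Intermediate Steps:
$B{\left(h,I \right)} = 3 h + \frac{3 h I^{2}}{4}$ ($B{\left(h,I \right)} = 3 \left(\frac{I}{4} h I + h\right) = 3 \left(\frac{I h}{4} I + h\right) = 3 \left(\frac{h I^{2}}{4} + h\right) = 3 \left(h + \frac{h I^{2}}{4}\right) = 3 h + \frac{3 h I^{2}}{4}$)
$p{\left(g \right)} = \frac{1}{2}$ ($p{\left(g \right)} = \frac{g + \frac{3}{4} \cdot 0 \left(4 + 1^{2}\right)}{g + g} = \frac{g + \frac{3}{4} \cdot 0 \left(4 + 1\right)}{2 g} = \left(g + \frac{3}{4} \cdot 0 \cdot 5\right) \frac{1}{2 g} = \left(g + 0\right) \frac{1}{2 g} = g \frac{1}{2 g} = \frac{1}{2}$)
$- p{\left(-65 \right)} = \left(-1\right) \frac{1}{2} = - \frac{1}{2}$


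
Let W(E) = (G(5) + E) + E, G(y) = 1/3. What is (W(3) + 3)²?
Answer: 784/9 ≈ 87.111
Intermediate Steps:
G(y) = ⅓ (G(y) = 1*(⅓) = ⅓)
W(E) = ⅓ + 2*E (W(E) = (⅓ + E) + E = ⅓ + 2*E)
(W(3) + 3)² = ((⅓ + 2*3) + 3)² = ((⅓ + 6) + 3)² = (19/3 + 3)² = (28/3)² = 784/9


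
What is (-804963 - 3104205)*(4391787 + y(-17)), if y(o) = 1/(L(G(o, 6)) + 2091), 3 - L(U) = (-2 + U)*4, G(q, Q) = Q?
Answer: -17837794300096008/1039 ≈ -1.7168e+13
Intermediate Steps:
L(U) = 11 - 4*U (L(U) = 3 - (-2 + U)*4 = 3 - (-8 + 4*U) = 3 + (8 - 4*U) = 11 - 4*U)
y(o) = 1/2078 (y(o) = 1/((11 - 4*6) + 2091) = 1/((11 - 24) + 2091) = 1/(-13 + 2091) = 1/2078)
(-804963 - 3104205)*(4391787 + y(-17)) = (-804963 - 3104205)*(4391787 + 1/2078) = -3909168*9126133387/2078 = -17837794300096008/1039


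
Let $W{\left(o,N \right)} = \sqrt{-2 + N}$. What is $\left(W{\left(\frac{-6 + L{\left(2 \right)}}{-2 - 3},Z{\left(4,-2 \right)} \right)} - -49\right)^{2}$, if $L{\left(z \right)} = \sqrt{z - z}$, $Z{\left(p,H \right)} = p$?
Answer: $\left(49 + \sqrt{2}\right)^{2} \approx 2541.6$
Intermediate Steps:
$L{\left(z \right)} = 0$ ($L{\left(z \right)} = \sqrt{0} = 0$)
$\left(W{\left(\frac{-6 + L{\left(2 \right)}}{-2 - 3},Z{\left(4,-2 \right)} \right)} - -49\right)^{2} = \left(\sqrt{-2 + 4} - -49\right)^{2} = \left(\sqrt{2} + 49\right)^{2} = \left(49 + \sqrt{2}\right)^{2}$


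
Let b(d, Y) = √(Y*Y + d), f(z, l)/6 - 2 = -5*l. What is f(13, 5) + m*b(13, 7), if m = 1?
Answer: -138 + √62 ≈ -130.13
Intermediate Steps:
f(z, l) = 12 - 30*l (f(z, l) = 12 + 6*(-5*l) = 12 - 30*l)
b(d, Y) = √(d + Y²) (b(d, Y) = √(Y² + d) = √(d + Y²))
f(13, 5) + m*b(13, 7) = (12 - 30*5) + 1*√(13 + 7²) = (12 - 150) + 1*√(13 + 49) = -138 + 1*√62 = -138 + √62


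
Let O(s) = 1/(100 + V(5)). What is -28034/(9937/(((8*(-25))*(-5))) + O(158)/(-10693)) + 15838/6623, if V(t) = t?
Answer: -41657231182309682/14778449350703 ≈ -2818.8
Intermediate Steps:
O(s) = 1/105 (O(s) = 1/(100 + 5) = 1/105)
-28034/(9937/(((8*(-25))*(-5))) + O(158)/(-10693)) + 15838/6623 = -28034/(9937/(((8*(-25))*(-5))) + (1/105)/(-10693)) + 15838/6623 = -28034/(9937/((-200*(-5))) + (1/105)*(-1/10693)) + 15838*(1/6623) = -28034/(9937/1000 - 1/1122765) + 15838/6623 = -28034/2231382961/224553000 + 15838/6623 = -28034*224553000/2231382961 + 15838/6623 = -6295118802000/2231382961 + 15838/6623 = -41657231182309682/14778449350703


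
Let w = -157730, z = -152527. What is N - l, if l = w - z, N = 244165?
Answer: 249368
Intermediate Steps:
l = -5203 (l = -157730 - 1*(-152527) = -157730 + 152527 = -5203)
N - l = 244165 - 1*(-5203) = 244165 + 5203 = 249368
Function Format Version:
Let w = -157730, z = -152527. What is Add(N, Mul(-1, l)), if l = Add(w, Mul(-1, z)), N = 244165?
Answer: 249368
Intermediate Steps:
l = -5203 (l = Add(-157730, Mul(-1, -152527)) = Add(-157730, 152527) = -5203)
Add(N, Mul(-1, l)) = Add(244165, Mul(-1, -5203)) = Add(244165, 5203) = 249368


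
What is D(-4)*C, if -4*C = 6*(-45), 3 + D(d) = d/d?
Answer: -135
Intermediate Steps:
D(d) = -2 (D(d) = -3 + d/d = -3 + 1 = -2)
C = 135/2 (C = -3*(-45)/2 = -¼*(-270) = 135/2 ≈ 67.500)
D(-4)*C = -2*135/2 = -135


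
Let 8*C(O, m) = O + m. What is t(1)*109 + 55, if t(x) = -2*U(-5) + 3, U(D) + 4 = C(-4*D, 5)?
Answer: 2291/4 ≈ 572.75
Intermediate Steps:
C(O, m) = O/8 + m/8 (C(O, m) = (O + m)/8 = O/8 + m/8)
U(D) = -27/8 - D/2 (U(D) = -4 + ((-4*D)/8 + (⅛)*5) = -4 + (-D/2 + 5/8) = -4 + (5/8 - D/2) = -27/8 - D/2)
t(x) = 19/4 (t(x) = -2*(-27/8 - ½*(-5)) + 3 = -2*(-27/8 + 5/2) + 3 = -2*(-7/8) + 3 = 7/4 + 3 = 19/4)
t(1)*109 + 55 = (19/4)*109 + 55 = 2071/4 + 55 = 2291/4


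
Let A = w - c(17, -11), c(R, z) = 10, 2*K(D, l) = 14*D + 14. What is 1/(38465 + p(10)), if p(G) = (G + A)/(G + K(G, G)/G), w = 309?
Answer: 59/2270465 ≈ 2.5986e-5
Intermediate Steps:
K(D, l) = 7 + 7*D (K(D, l) = (14*D + 14)/2 = (14 + 14*D)/2 = 7 + 7*D)
A = 299 (A = 309 - 1*10 = 309 - 10 = 299)
p(G) = (299 + G)/(G + (7 + 7*G)/G) (p(G) = (G + 299)/(G + (7 + 7*G)/G) = (299 + G)/(G + (7 + 7*G)/G))
1/(38465 + p(10)) = 1/(38465 + 10*(299 + 10)/(7 + 10² + 7*10)) = 1/(38465 + 10*309/(7 + 100 + 70)) = 1/(38465 + 10*309/177) = 1/(38465 + 10*(1/177)*309) = 1/(38465 + 1030/59) = 1/(2270465/59) = 59/2270465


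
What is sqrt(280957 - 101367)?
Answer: sqrt(179590) ≈ 423.78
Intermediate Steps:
sqrt(280957 - 101367) = sqrt(179590)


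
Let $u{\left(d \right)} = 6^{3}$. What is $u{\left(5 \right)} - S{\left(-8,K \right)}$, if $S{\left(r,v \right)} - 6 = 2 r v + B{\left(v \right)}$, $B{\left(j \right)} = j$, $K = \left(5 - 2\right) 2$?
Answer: $300$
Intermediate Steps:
$K = 6$ ($K = 3 \cdot 2 = 6$)
$S{\left(r,v \right)} = 6 + v + 2 r v$ ($S{\left(r,v \right)} = 6 + \left(2 r v + v\right) = 6 + \left(v + 2 r v\right) = 6 + v + 2 r v$)
$u{\left(d \right)} = 216$
$u{\left(5 \right)} - S{\left(-8,K \right)} = 216 - \left(6 + 6 + 2 \left(-8\right) 6\right) = 216 - \left(6 + 6 - 96\right) = 216 - -84 = 216 + 84 = 300$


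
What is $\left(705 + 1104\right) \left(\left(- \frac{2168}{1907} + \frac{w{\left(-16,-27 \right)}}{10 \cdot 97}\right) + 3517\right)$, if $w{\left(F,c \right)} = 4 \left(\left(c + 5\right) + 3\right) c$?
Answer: $\frac{5886053317953}{924895} \approx 6.364 \cdot 10^{6}$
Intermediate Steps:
$w{\left(F,c \right)} = c \left(32 + 4 c\right)$ ($w{\left(F,c \right)} = 4 \left(\left(5 + c\right) + 3\right) c = 4 \left(8 + c\right) c = \left(32 + 4 c\right) c = c \left(32 + 4 c\right)$)
$\left(705 + 1104\right) \left(\left(- \frac{2168}{1907} + \frac{w{\left(-16,-27 \right)}}{10 \cdot 97}\right) + 3517\right) = \left(705 + 1104\right) \left(\left(- \frac{2168}{1907} + \frac{4 \left(-27\right) \left(8 - 27\right)}{10 \cdot 97}\right) + 3517\right) = 1809 \left(\left(\left(-2168\right) \frac{1}{1907} + \frac{4 \left(-27\right) \left(-19\right)}{970}\right) + 3517\right) = 1809 \left(\left(- \frac{2168}{1907} + 2052 \cdot \frac{1}{970}\right) + 3517\right) = 1809 \left(\left(- \frac{2168}{1907} + \frac{1026}{485}\right) + 3517\right) = 1809 \left(\frac{905102}{924895} + 3517\right) = 1809 \cdot \frac{3253760817}{924895} = \frac{5886053317953}{924895}$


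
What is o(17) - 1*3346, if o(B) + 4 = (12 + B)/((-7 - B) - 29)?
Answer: -177579/53 ≈ -3350.5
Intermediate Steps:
o(B) = -4 + (12 + B)/(-36 - B) (o(B) = -4 + (12 + B)/((-7 - B) - 29) = -4 + (12 + B)/(-36 - B))
o(17) - 1*3346 = (-156 - 5*17)/(36 + 17) - 1*3346 = (-156 - 85)/53 - 3346 = (1/53)*(-241) - 3346 = -241/53 - 3346 = -177579/53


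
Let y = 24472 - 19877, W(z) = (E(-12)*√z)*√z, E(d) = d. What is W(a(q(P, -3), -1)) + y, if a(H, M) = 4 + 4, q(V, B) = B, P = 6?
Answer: 4499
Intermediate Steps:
a(H, M) = 8
W(z) = -12*z (W(z) = (-12*√z)*√z = -12*z)
y = 4595
W(a(q(P, -3), -1)) + y = -12*8 + 4595 = -96 + 4595 = 4499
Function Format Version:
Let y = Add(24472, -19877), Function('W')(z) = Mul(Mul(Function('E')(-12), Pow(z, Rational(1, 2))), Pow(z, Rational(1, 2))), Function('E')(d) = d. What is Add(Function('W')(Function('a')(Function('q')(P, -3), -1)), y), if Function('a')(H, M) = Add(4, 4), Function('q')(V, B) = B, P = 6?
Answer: 4499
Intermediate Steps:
Function('a')(H, M) = 8
Function('W')(z) = Mul(-12, z) (Function('W')(z) = Mul(Mul(-12, Pow(z, Rational(1, 2))), Pow(z, Rational(1, 2))) = Mul(-12, z))
y = 4595
Add(Function('W')(Function('a')(Function('q')(P, -3), -1)), y) = Add(Mul(-12, 8), 4595) = Add(-96, 4595) = 4499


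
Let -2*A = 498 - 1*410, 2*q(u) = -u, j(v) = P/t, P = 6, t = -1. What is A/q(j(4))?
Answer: -44/3 ≈ -14.667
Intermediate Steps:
j(v) = -6 (j(v) = 6/(-1) = 6*(-1) = -6)
q(u) = -u/2 (q(u) = (-u)/2 = -u/2)
A = -44 (A = -(498 - 1*410)/2 = -(498 - 410)/2 = -½*88 = -44)
A/q(j(4)) = -44/(-½*(-6)) = -44/3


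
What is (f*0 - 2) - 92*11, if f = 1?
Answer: -1014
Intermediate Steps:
(f*0 - 2) - 92*11 = (1*0 - 2) - 92*11 = (0 - 2) - 1012 = -2 - 1012 = -1014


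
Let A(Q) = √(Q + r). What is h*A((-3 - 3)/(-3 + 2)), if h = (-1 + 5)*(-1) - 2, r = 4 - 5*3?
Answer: -6*I*√5 ≈ -13.416*I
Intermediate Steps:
r = -11 (r = 4 - 15 = -11)
h = -6 (h = 4*(-1) - 2 = -4 - 2 = -6)
A(Q) = √(-11 + Q) (A(Q) = √(Q - 11) = √(-11 + Q))
h*A((-3 - 3)/(-3 + 2)) = -6*√(-11 + (-3 - 3)/(-3 + 2)) = -6*√(-11 - 6/(-1)) = -6*√(-11 - 6*(-1)) = -6*√(-11 + 6) = -6*I*√5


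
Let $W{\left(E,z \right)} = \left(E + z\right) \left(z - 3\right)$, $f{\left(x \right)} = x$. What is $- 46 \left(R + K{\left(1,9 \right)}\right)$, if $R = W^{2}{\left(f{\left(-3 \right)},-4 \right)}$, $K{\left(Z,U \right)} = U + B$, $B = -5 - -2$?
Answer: $-110722$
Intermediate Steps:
$W{\left(E,z \right)} = \left(-3 + z\right) \left(E + z\right)$ ($W{\left(E,z \right)} = \left(E + z\right) \left(-3 + z\right) = \left(-3 + z\right) \left(E + z\right)$)
$B = -3$ ($B = -5 + 2 = -3$)
$K{\left(Z,U \right)} = -3 + U$ ($K{\left(Z,U \right)} = U - 3 = -3 + U$)
$R = 2401$ ($R = \left(\left(-4\right)^{2} - -9 - -12 - -12\right)^{2} = \left(16 + 9 + 12 + 12\right)^{2} = 49^{2} = 2401$)
$- 46 \left(R + K{\left(1,9 \right)}\right) = - 46 \left(2401 + \left(-3 + 9\right)\right) = - 46 \left(2401 + 6\right) = \left(-46\right) 2407 = -110722$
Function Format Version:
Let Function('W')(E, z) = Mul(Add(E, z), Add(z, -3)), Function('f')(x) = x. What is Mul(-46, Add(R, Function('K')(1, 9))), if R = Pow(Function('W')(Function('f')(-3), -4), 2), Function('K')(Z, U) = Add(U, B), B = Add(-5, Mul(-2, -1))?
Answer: -110722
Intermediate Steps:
Function('W')(E, z) = Mul(Add(-3, z), Add(E, z)) (Function('W')(E, z) = Mul(Add(E, z), Add(-3, z)) = Mul(Add(-3, z), Add(E, z)))
B = -3 (B = Add(-5, 2) = -3)
Function('K')(Z, U) = Add(-3, U) (Function('K')(Z, U) = Add(U, -3) = Add(-3, U))
R = 2401 (R = Pow(Add(Pow(-4, 2), Mul(-3, -3), Mul(-3, -4), Mul(-3, -4)), 2) = Pow(Add(16, 9, 12, 12), 2) = Pow(49, 2) = 2401)
Mul(-46, Add(R, Function('K')(1, 9))) = Mul(-46, Add(2401, Add(-3, 9))) = Mul(-46, Add(2401, 6)) = Mul(-46, 2407) = -110722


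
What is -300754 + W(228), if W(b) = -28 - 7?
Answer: -300789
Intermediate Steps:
W(b) = -35
-300754 + W(228) = -300754 - 35 = -300789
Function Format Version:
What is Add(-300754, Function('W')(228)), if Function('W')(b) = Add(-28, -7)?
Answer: -300789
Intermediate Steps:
Function('W')(b) = -35
Add(-300754, Function('W')(228)) = Add(-300754, -35) = -300789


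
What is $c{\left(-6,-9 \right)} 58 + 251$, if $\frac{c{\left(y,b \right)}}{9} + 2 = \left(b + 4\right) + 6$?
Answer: $-271$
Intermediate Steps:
$c{\left(y,b \right)} = 72 + 9 b$ ($c{\left(y,b \right)} = -18 + 9 \left(\left(b + 4\right) + 6\right) = -18 + 9 \left(\left(4 + b\right) + 6\right) = -18 + 9 \left(10 + b\right) = -18 + \left(90 + 9 b\right) = 72 + 9 b$)
$c{\left(-6,-9 \right)} 58 + 251 = \left(72 + 9 \left(-9\right)\right) 58 + 251 = \left(72 - 81\right) 58 + 251 = \left(-9\right) 58 + 251 = -522 + 251 = -271$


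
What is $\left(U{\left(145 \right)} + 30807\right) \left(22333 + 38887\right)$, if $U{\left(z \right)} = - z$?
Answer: $1877127640$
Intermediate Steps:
$\left(U{\left(145 \right)} + 30807\right) \left(22333 + 38887\right) = \left(\left(-1\right) 145 + 30807\right) \left(22333 + 38887\right) = \left(-145 + 30807\right) 61220 = 30662 \cdot 61220 = 1877127640$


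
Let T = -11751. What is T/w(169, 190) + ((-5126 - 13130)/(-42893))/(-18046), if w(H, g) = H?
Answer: -649702164203/9343854013 ≈ -69.533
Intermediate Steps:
T/w(169, 190) + ((-5126 - 13130)/(-42893))/(-18046) = -11751/169 + ((-5126 - 13130)/(-42893))/(-18046) = -11751*1/169 - 18256*(-1/42893)*(-1/18046) = -11751/169 + (18256/42893)*(-1/18046) = -11751/169 - 1304/55289077 = -649702164203/9343854013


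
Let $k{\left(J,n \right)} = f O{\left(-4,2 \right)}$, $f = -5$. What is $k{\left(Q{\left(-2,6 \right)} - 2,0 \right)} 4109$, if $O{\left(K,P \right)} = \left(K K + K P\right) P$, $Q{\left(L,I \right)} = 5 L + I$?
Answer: $-328720$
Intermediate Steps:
$Q{\left(L,I \right)} = I + 5 L$
$O{\left(K,P \right)} = P \left(K^{2} + K P\right)$ ($O{\left(K,P \right)} = \left(K^{2} + K P\right) P = P \left(K^{2} + K P\right)$)
$k{\left(J,n \right)} = -80$ ($k{\left(J,n \right)} = - 5 \left(\left(-4\right) 2 \left(-4 + 2\right)\right) = - 5 \left(\left(-4\right) 2 \left(-2\right)\right) = \left(-5\right) 16 = -80$)
$k{\left(Q{\left(-2,6 \right)} - 2,0 \right)} 4109 = \left(-80\right) 4109 = -328720$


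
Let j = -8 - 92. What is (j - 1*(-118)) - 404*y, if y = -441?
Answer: 178182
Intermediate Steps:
j = -100
(j - 1*(-118)) - 404*y = (-100 - 1*(-118)) - 404*(-441) = (-100 + 118) + 178164 = 18 + 178164 = 178182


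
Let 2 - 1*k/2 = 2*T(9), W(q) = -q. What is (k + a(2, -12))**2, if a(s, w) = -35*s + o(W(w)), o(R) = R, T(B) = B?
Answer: 8100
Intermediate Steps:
k = -32 (k = 4 - 4*9 = 4 - 2*18 = 4 - 36 = -32)
a(s, w) = -w - 35*s (a(s, w) = -35*s - w = -w - 35*s)
(k + a(2, -12))**2 = (-32 + (-1*(-12) - 35*2))**2 = (-32 + (12 - 70))**2 = (-32 - 58)**2 = (-90)**2 = 8100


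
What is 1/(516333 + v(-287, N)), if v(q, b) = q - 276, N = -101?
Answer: 1/515770 ≈ 1.9388e-6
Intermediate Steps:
v(q, b) = -276 + q
1/(516333 + v(-287, N)) = 1/(516333 + (-276 - 287)) = 1/(516333 - 563) = 1/515770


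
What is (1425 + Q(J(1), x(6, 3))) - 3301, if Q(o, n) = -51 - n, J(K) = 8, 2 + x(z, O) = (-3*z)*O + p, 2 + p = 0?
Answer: -1869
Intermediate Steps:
p = -2 (p = -2 + 0 = -2)
x(z, O) = -4 - 3*O*z (x(z, O) = -2 + ((-3*z)*O - 2) = -2 + (-3*O*z - 2) = -2 + (-2 - 3*O*z) = -4 - 3*O*z)
(1425 + Q(J(1), x(6, 3))) - 3301 = (1425 + (-51 - (-4 - 3*3*6))) - 3301 = (1425 + (-51 - (-4 - 54))) - 3301 = (1425 + (-51 - 1*(-58))) - 3301 = (1425 + (-51 + 58)) - 3301 = (1425 + 7) - 3301 = 1432 - 3301 = -1869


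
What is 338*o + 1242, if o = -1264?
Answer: -425990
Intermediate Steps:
338*o + 1242 = 338*(-1264) + 1242 = -427232 + 1242 = -425990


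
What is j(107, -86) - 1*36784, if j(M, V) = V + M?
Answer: -36763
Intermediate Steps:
j(M, V) = M + V
j(107, -86) - 1*36784 = (107 - 86) - 1*36784 = 21 - 36784 = -36763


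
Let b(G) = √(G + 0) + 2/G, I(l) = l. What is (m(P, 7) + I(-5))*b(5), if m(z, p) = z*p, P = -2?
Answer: -38/5 - 19*√5 ≈ -50.085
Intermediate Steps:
b(G) = √G + 2/G
m(z, p) = p*z
(m(P, 7) + I(-5))*b(5) = (7*(-2) - 5)*((2 + 5^(3/2))/5) = (-14 - 5)*((2 + 5*√5)/5) = -19*(⅖ + √5) = -38/5 - 19*√5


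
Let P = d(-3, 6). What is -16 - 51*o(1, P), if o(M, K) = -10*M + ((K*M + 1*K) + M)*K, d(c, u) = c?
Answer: -271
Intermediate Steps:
P = -3
o(M, K) = -10*M + K*(K + M + K*M) (o(M, K) = -10*M + ((K*M + K) + M)*K = -10*M + ((K + K*M) + M)*K = -10*M + (K + M + K*M)*K = -10*M + K*(K + M + K*M))
-16 - 51*o(1, P) = -16 - 51*((-3)² - 10*1 - 3*1 + 1*(-3)²) = -16 - 51*(9 - 10 - 3 + 1*9) = -16 - 51*(9 - 10 - 3 + 9) = -16 - 51*5 = -16 - 255 = -271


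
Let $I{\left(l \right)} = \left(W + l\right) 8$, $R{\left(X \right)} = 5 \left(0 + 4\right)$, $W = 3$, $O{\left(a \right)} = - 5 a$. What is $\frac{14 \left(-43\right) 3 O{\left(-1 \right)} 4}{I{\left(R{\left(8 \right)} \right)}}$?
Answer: $- \frac{4515}{23} \approx -196.3$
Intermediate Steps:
$R{\left(X \right)} = 20$ ($R{\left(X \right)} = 5 \cdot 4 = 20$)
$I{\left(l \right)} = 24 + 8 l$ ($I{\left(l \right)} = \left(3 + l\right) 8 = 24 + 8 l$)
$\frac{14 \left(-43\right) 3 O{\left(-1 \right)} 4}{I{\left(R{\left(8 \right)} \right)}} = \frac{14 \left(-43\right) 3 \left(\left(-5\right) \left(-1\right)\right) 4}{24 + 8 \cdot 20} = \frac{\left(-602\right) 3 \cdot 5 \cdot 4}{24 + 160} = \frac{\left(-602\right) 15 \cdot 4}{184} = \left(-602\right) 60 \cdot \frac{1}{184} = \left(-36120\right) \frac{1}{184} = - \frac{4515}{23}$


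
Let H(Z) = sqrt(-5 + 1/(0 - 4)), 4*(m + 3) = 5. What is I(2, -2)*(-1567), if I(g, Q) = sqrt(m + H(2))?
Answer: -1567*sqrt(-7 + 2*I*sqrt(21))/2 ≈ -1179.5 - 2385.0*I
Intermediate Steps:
m = -7/4 (m = -3 + (1/4)*5 = -3 + 5/4 = -7/4 ≈ -1.7500)
H(Z) = I*sqrt(21)/2 (H(Z) = sqrt(-5 + 1/(-4)) = sqrt(-5 - 1/4) = sqrt(-21/4) = I*sqrt(21)/2)
I(g, Q) = sqrt(-7/4 + I*sqrt(21)/2)
I(2, -2)*(-1567) = (sqrt(-7 + 2*I*sqrt(21))/2)*(-1567) = -1567*sqrt(-7 + 2*I*sqrt(21))/2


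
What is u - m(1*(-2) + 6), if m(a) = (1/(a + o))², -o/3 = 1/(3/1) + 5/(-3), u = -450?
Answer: -28801/64 ≈ -450.02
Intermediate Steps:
o = 4 (o = -3*(1/(3/1) + 5/(-3)) = -3*(1/(3*1) + 5*(-⅓)) = -3*(1/3 - 5/3) = -3*(1*(⅓) - 5/3) = -3*(⅓ - 5/3) = -3*(-4/3) = 4)
m(a) = (4 + a)⁻² (m(a) = (1/(a + 4))² = (1/(4 + a))² = (4 + a)⁻²)
u - m(1*(-2) + 6) = -450 - 1/(4 + (1*(-2) + 6))² = -450 - 1/(4 + (-2 + 6))² = -450 - 1/(4 + 4)² = -450 - 1/8² = -450 - 1*1/64 = -450 - 1/64 = -28801/64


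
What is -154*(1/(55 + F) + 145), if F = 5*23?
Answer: -1898127/85 ≈ -22331.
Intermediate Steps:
F = 115
-154*(1/(55 + F) + 145) = -154*(1/(55 + 115) + 145) = -154*(1/170 + 145) = -154*24651/170 = -1898127/85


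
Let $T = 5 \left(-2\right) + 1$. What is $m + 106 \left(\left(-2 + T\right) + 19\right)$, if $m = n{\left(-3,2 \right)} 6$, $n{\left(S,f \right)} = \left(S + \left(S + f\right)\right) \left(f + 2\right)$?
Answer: $752$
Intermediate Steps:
$T = -9$ ($T = -10 + 1 = -9$)
$n{\left(S,f \right)} = \left(2 + f\right) \left(f + 2 S\right)$ ($n{\left(S,f \right)} = \left(f + 2 S\right) \left(2 + f\right) = \left(2 + f\right) \left(f + 2 S\right)$)
$m = -96$ ($m = \left(2^{2} + 2 \cdot 2 + 4 \left(-3\right) + 2 \left(-3\right) 2\right) 6 = \left(4 + 4 - 12 - 12\right) 6 = \left(-16\right) 6 = -96$)
$m + 106 \left(\left(-2 + T\right) + 19\right) = -96 + 106 \left(\left(-2 - 9\right) + 19\right) = -96 + 106 \left(-11 + 19\right) = -96 + 106 \cdot 8 = -96 + 848 = 752$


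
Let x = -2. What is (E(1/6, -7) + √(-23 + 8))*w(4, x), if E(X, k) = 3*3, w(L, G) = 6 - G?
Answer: 72 + 8*I*√15 ≈ 72.0 + 30.984*I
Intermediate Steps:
E(X, k) = 9
(E(1/6, -7) + √(-23 + 8))*w(4, x) = (9 + √(-23 + 8))*(6 - 1*(-2)) = (9 + √(-15))*(6 + 2) = (9 + I*√15)*8 = 72 + 8*I*√15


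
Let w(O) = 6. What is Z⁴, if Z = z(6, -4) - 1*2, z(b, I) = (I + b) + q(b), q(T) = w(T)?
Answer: 1296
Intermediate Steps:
q(T) = 6
z(b, I) = 6 + I + b (z(b, I) = (I + b) + 6 = 6 + I + b)
Z = 6 (Z = (6 - 4 + 6) - 1*2 = 8 - 2 = 6)
Z⁴ = 6⁴ = 1296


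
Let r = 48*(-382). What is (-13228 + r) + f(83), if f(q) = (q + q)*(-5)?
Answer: -32394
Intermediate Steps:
r = -18336
f(q) = -10*q (f(q) = (2*q)*(-5) = -10*q)
(-13228 + r) + f(83) = (-13228 - 18336) - 10*83 = -31564 - 830 = -32394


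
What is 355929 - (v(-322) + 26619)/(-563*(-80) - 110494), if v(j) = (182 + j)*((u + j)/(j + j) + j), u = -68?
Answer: 535832112745/1505442 ≈ 3.5593e+5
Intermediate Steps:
v(j) = (182 + j)*(j + (-68 + j)/(2*j)) (v(j) = (182 + j)*((-68 + j)/(j + j) + j) = (182 + j)*((-68 + j)/((2*j)) + j) = (182 + j)*((-68 + j)*(1/(2*j)) + j) = (182 + j)*((-68 + j)/(2*j) + j) = (182 + j)*(j + (-68 + j)/(2*j)))
355929 - (v(-322) + 26619)/(-563*(-80) - 110494) = 355929 - ((57 + (-322)² - 6188/(-322) + (365/2)*(-322)) + 26619)/(-563*(-80) - 110494) = 355929 - ((57 + 103684 - 6188*(-1/322) - 58765) + 26619)/(45040 - 110494) = 355929 - ((57 + 103684 + 442/23 - 58765) + 26619)/(-65454) = 355929 - (1034890/23 + 26619)*(-1)/65454 = 355929 - 1647127*(-1)/(23*65454) = 355929 - 1*(-1647127/1505442) = 355929 + 1647127/1505442 = 535832112745/1505442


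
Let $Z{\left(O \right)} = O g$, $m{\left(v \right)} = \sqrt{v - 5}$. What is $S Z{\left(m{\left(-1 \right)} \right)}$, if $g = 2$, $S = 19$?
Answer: $38 i \sqrt{6} \approx 93.081 i$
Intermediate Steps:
$m{\left(v \right)} = \sqrt{-5 + v}$
$Z{\left(O \right)} = 2 O$ ($Z{\left(O \right)} = O 2 = 2 O$)
$S Z{\left(m{\left(-1 \right)} \right)} = 19 \cdot 2 \sqrt{-5 - 1} = 19 \cdot 2 \sqrt{-6} = 19 \cdot 2 i \sqrt{6} = 38 i \sqrt{6}$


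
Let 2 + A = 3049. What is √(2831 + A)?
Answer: √5878 ≈ 76.668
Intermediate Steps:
A = 3047 (A = -2 + 3049 = 3047)
√(2831 + A) = √(2831 + 3047) = √5878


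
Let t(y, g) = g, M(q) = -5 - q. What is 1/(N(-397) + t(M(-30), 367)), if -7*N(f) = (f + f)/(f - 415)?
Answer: 2842/1042617 ≈ 0.0027258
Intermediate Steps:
N(f) = -2*f/(7*(-415 + f)) (N(f) = -(f + f)/(7*(f - 415)) = -2*f/(7*(-415 + f)))
1/(N(-397) + t(M(-30), 367)) = 1/(-2*(-397)/(-2905 + 7*(-397)) + 367) = 1/(-2*(-397)/(-2905 - 2779) + 367) = 1/(-2*(-397)/(-5684) + 367) = 1/(-2*(-397)*(-1/5684) + 367) = 1/(-397/2842 + 367) = 1/(1042617/2842) = 2842/1042617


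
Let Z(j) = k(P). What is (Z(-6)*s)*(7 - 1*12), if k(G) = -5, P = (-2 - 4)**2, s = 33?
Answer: 825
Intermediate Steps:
P = 36 (P = (-6)**2 = 36)
Z(j) = -5
(Z(-6)*s)*(7 - 1*12) = (-5*33)*(7 - 1*12) = -165*(7 - 12) = -165*(-5) = 825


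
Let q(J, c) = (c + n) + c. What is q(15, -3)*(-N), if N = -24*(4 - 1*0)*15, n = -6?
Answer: -17280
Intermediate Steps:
q(J, c) = -6 + 2*c (q(J, c) = (c - 6) + c = (-6 + c) + c = -6 + 2*c)
N = -1440 (N = -24*(4 + 0)*15 = -24*4*15 = -96*15 = -1440)
q(15, -3)*(-N) = (-6 + 2*(-3))*(-1*(-1440)) = (-6 - 6)*1440 = -12*1440 = -17280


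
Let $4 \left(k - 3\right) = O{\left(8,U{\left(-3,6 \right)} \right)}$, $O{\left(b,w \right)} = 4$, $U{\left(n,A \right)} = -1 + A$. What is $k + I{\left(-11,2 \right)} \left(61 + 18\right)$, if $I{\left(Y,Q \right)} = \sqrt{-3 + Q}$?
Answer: $4 + 79 i \approx 4.0 + 79.0 i$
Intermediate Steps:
$k = 4$ ($k = 3 + \frac{1}{4} \cdot 4 = 3 + 1 = 4$)
$k + I{\left(-11,2 \right)} \left(61 + 18\right) = 4 + \sqrt{-3 + 2} \left(61 + 18\right) = 4 + \sqrt{-1} \cdot 79 = 4 + i 79 = 4 + 79 i$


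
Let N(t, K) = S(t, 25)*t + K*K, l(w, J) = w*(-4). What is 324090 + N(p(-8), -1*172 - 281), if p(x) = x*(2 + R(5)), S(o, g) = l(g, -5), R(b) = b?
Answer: 534899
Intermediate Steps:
l(w, J) = -4*w
S(o, g) = -4*g
p(x) = 7*x (p(x) = x*(2 + 5) = x*7 = 7*x)
N(t, K) = K² - 100*t (N(t, K) = (-4*25)*t + K*K = -100*t + K² = K² - 100*t)
324090 + N(p(-8), -1*172 - 281) = 324090 + ((-1*172 - 281)² - 700*(-8)) = 324090 + ((-172 - 281)² - 100*(-56)) = 324090 + ((-453)² + 5600) = 324090 + (205209 + 5600) = 324090 + 210809 = 534899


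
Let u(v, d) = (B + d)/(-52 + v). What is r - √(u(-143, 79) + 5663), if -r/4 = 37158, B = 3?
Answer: -148632 - √215319585/195 ≈ -1.4871e+5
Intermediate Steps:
r = -148632 (r = -4*37158 = -148632)
u(v, d) = (3 + d)/(-52 + v)
r - √(u(-143, 79) + 5663) = -148632 - √((3 + 79)/(-52 - 143) + 5663) = -148632 - √(82/(-195) + 5663) = -148632 - √(-1/195*82 + 5663) = -148632 - √(-82/195 + 5663) = -148632 - √(1104203/195) = -148632 - √215319585/195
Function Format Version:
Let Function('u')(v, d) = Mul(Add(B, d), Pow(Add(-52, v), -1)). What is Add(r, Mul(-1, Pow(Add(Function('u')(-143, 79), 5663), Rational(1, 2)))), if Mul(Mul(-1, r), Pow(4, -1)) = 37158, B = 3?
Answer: Add(-148632, Mul(Rational(-1, 195), Pow(215319585, Rational(1, 2)))) ≈ -1.4871e+5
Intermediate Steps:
r = -148632 (r = Mul(-4, 37158) = -148632)
Function('u')(v, d) = Mul(Pow(Add(-52, v), -1), Add(3, d)) (Function('u')(v, d) = Mul(Add(3, d), Pow(Add(-52, v), -1)) = Mul(Pow(Add(-52, v), -1), Add(3, d)))
Add(r, Mul(-1, Pow(Add(Function('u')(-143, 79), 5663), Rational(1, 2)))) = Add(-148632, Mul(-1, Pow(Add(Mul(Pow(Add(-52, -143), -1), Add(3, 79)), 5663), Rational(1, 2)))) = Add(-148632, Mul(-1, Pow(Add(Mul(Pow(-195, -1), 82), 5663), Rational(1, 2)))) = Add(-148632, Mul(-1, Pow(Add(Mul(Rational(-1, 195), 82), 5663), Rational(1, 2)))) = Add(-148632, Mul(-1, Pow(Add(Rational(-82, 195), 5663), Rational(1, 2)))) = Add(-148632, Mul(-1, Pow(Rational(1104203, 195), Rational(1, 2)))) = Add(-148632, Mul(-1, Mul(Rational(1, 195), Pow(215319585, Rational(1, 2))))) = Add(-148632, Mul(Rational(-1, 195), Pow(215319585, Rational(1, 2))))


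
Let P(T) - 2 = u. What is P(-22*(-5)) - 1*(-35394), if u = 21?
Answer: 35417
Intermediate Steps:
P(T) = 23 (P(T) = 2 + 21 = 23)
P(-22*(-5)) - 1*(-35394) = 23 - 1*(-35394) = 23 + 35394 = 35417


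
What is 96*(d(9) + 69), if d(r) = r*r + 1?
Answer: 14496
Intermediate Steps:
d(r) = 1 + r² (d(r) = r² + 1 = 1 + r²)
96*(d(9) + 69) = 96*((1 + 9²) + 69) = 96*((1 + 81) + 69) = 96*(82 + 69) = 96*151 = 14496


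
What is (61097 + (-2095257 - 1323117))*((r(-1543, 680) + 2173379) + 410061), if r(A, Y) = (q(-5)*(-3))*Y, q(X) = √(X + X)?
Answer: -8673323692880 + 6848845080*I*√10 ≈ -8.6733e+12 + 2.1658e+10*I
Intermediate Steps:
q(X) = √2*√X (q(X) = √(2*X) = √2*√X)
r(A, Y) = -3*I*Y*√10 (r(A, Y) = ((√2*√(-5))*(-3))*Y = ((√2*(I*√5))*(-3))*Y = ((I*√10)*(-3))*Y = (-3*I*√10)*Y = -3*I*Y*√10)
(61097 + (-2095257 - 1323117))*((r(-1543, 680) + 2173379) + 410061) = (61097 + (-2095257 - 1323117))*((-3*I*680*√10 + 2173379) + 410061) = (61097 - 3418374)*((-2040*I*√10 + 2173379) + 410061) = -3357277*((2173379 - 2040*I*√10) + 410061) = -3357277*(2583440 - 2040*I*√10) = -8673323692880 + 6848845080*I*√10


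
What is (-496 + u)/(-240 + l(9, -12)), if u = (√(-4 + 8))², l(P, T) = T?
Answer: 41/21 ≈ 1.9524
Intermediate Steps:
u = 4 (u = (√4)² = 2² = 4)
(-496 + u)/(-240 + l(9, -12)) = (-496 + 4)/(-240 - 12) = -492/(-252) = -492*(-1/252) = 41/21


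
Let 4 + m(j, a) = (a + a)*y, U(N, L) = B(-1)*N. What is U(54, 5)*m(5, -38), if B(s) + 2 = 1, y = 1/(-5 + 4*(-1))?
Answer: -240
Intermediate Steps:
y = -1/9 (y = 1/(-5 - 4) = 1/(-9) = -1/9 ≈ -0.11111)
B(s) = -1 (B(s) = -2 + 1 = -1)
U(N, L) = -N
m(j, a) = -4 - 2*a/9 (m(j, a) = -4 + (a + a)*(-1/9) = -4 + (2*a)*(-1/9) = -4 - 2*a/9)
U(54, 5)*m(5, -38) = (-1*54)*(-4 - 2/9*(-38)) = -54*(-4 + 76/9) = -54*40/9 = -240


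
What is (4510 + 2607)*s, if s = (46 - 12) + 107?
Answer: 1003497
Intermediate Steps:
s = 141 (s = 34 + 107 = 141)
(4510 + 2607)*s = (4510 + 2607)*141 = 7117*141 = 1003497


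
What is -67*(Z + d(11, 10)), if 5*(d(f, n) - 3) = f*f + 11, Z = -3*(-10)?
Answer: -19899/5 ≈ -3979.8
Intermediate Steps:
Z = 30
d(f, n) = 26/5 + f²/5 (d(f, n) = 3 + (f*f + 11)/5 = 3 + (f² + 11)/5 = 3 + (11 + f²)/5 = 3 + (11/5 + f²/5) = 26/5 + f²/5)
-67*(Z + d(11, 10)) = -67*(30 + (26/5 + (⅕)*11²)) = -67*(30 + (26/5 + (⅕)*121)) = -67*(30 + (26/5 + 121/5)) = -67*(30 + 147/5) = -67*297/5 = -19899/5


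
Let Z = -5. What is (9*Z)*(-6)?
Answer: 270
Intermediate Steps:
(9*Z)*(-6) = (9*(-5))*(-6) = -45*(-6) = 270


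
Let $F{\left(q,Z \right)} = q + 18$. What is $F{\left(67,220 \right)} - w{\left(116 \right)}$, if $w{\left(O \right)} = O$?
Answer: $-31$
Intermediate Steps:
$F{\left(q,Z \right)} = 18 + q$
$F{\left(67,220 \right)} - w{\left(116 \right)} = \left(18 + 67\right) - 116 = 85 - 116 = -31$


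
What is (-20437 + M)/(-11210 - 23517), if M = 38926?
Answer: -18489/34727 ≈ -0.53241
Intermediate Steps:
(-20437 + M)/(-11210 - 23517) = (-20437 + 38926)/(-11210 - 23517) = 18489/(-34727) = 18489*(-1/34727) = -18489/34727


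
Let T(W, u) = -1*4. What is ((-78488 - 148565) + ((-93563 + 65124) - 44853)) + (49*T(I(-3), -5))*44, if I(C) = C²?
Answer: -308969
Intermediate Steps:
T(W, u) = -4
((-78488 - 148565) + ((-93563 + 65124) - 44853)) + (49*T(I(-3), -5))*44 = ((-78488 - 148565) + ((-93563 + 65124) - 44853)) + (49*(-4))*44 = (-227053 + (-28439 - 44853)) - 196*44 = (-227053 - 73292) - 8624 = -300345 - 8624 = -308969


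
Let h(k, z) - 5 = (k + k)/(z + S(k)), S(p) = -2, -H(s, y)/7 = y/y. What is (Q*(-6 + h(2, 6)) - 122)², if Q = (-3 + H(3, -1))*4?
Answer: 14884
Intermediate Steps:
H(s, y) = -7 (H(s, y) = -7*y/y = -7*1 = -7)
h(k, z) = 5 + 2*k/(-2 + z) (h(k, z) = 5 + (k + k)/(z - 2) = 5 + (2*k)/(-2 + z) = 5 + 2*k/(-2 + z))
Q = -40 (Q = (-3 - 7)*4 = -10*4 = -40)
(Q*(-6 + h(2, 6)) - 122)² = (-40*(-6 + (-10 + 2*2 + 5*6)/(-2 + 6)) - 122)² = (-40*(-6 + (-10 + 4 + 30)/4) - 122)² = (-40*(-6 + (¼)*24) - 122)² = (-40*(-6 + 6) - 122)² = (-40*0 - 122)² = (0 - 122)² = (-122)² = 14884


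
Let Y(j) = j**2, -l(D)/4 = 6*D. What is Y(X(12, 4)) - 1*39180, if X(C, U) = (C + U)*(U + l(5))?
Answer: 3405556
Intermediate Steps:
l(D) = -24*D
X(C, U) = (-120 + U)*(C + U) (X(C, U) = (C + U)*(U - 24*5) = (C + U)*(U - 120) = (C + U)*(-120 + U) = (-120 + U)*(C + U))
Y(X(12, 4)) - 1*39180 = (4**2 - 120*12 - 120*4 + 12*4)**2 - 1*39180 = (16 - 1440 - 480 + 48)**2 - 39180 = (-1856)**2 - 39180 = 3444736 - 39180 = 3405556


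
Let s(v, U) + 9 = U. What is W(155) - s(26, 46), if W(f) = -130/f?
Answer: -1173/31 ≈ -37.839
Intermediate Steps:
s(v, U) = -9 + U
W(155) - s(26, 46) = -130/155 - (-9 + 46) = -130*1/155 - 1*37 = -26/31 - 37 = -1173/31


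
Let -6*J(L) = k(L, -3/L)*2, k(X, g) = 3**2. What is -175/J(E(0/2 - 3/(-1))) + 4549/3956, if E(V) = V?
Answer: 705947/11868 ≈ 59.483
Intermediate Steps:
k(X, g) = 9
J(L) = -3 (J(L) = -3*2/2 = -1/6*18 = -3)
-175/J(E(0/2 - 3/(-1))) + 4549/3956 = -175/(-3) + 4549/3956 = -175*(-1/3) + 4549*(1/3956) = 175/3 + 4549/3956 = 705947/11868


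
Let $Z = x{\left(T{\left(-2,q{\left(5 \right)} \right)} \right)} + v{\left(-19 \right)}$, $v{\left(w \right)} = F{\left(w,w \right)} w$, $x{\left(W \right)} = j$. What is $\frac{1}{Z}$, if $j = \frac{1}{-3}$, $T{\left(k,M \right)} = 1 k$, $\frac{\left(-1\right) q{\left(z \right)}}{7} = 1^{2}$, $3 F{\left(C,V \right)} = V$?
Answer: $\frac{1}{120} \approx 0.0083333$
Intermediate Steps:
$F{\left(C,V \right)} = \frac{V}{3}$
$q{\left(z \right)} = -7$ ($q{\left(z \right)} = - 7 \cdot 1^{2} = \left(-7\right) 1 = -7$)
$T{\left(k,M \right)} = k$
$j = - \frac{1}{3} \approx -0.33333$
$x{\left(W \right)} = - \frac{1}{3}$
$v{\left(w \right)} = \frac{w^{2}}{3}$ ($v{\left(w \right)} = \frac{w}{3} w = \frac{w^{2}}{3}$)
$Z = 120$ ($Z = - \frac{1}{3} + \frac{\left(-19\right)^{2}}{3} = - \frac{1}{3} + \frac{1}{3} \cdot 361 = - \frac{1}{3} + \frac{361}{3} = 120$)
$\frac{1}{Z} = \frac{1}{120}$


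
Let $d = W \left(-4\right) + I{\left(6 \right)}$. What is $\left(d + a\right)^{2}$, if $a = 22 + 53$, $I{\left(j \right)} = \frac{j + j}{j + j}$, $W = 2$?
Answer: $4624$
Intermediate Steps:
$I{\left(j \right)} = 1$ ($I{\left(j \right)} = \frac{2 j}{2 j} = 2 j \frac{1}{2 j} = 1$)
$a = 75$
$d = -7$ ($d = 2 \left(-4\right) + 1 = -8 + 1 = -7$)
$\left(d + a\right)^{2} = \left(-7 + 75\right)^{2} = 68^{2} = 4624$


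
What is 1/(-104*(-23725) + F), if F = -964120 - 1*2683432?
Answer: -1/1180152 ≈ -8.4735e-7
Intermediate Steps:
F = -3647552 (F = -964120 - 2683432 = -3647552)
1/(-104*(-23725) + F) = 1/(-104*(-23725) - 3647552) = 1/(2467400 - 3647552) = 1/(-1180152) = -1/1180152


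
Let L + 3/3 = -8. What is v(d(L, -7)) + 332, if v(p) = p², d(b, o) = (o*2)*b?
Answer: 16208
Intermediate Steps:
L = -9 (L = -1 - 8 = -9)
d(b, o) = 2*b*o (d(b, o) = (2*o)*b = 2*b*o)
v(d(L, -7)) + 332 = (2*(-9)*(-7))² + 332 = 126² + 332 = 15876 + 332 = 16208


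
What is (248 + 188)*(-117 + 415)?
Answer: 129928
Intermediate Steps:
(248 + 188)*(-117 + 415) = 436*298 = 129928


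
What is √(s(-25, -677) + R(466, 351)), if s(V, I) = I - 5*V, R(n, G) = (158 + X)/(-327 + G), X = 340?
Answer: 5*I*√85/2 ≈ 23.049*I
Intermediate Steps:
R(n, G) = 498/(-327 + G) (R(n, G) = (158 + 340)/(-327 + G) = 498/(-327 + G))
√(s(-25, -677) + R(466, 351)) = √((-677 - 5*(-25)) + 498/(-327 + 351)) = √((-677 + 125) + 498/24) = √(-552 + 498*(1/24)) = √(-552 + 83/4) = √(-2125/4) = 5*I*√85/2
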